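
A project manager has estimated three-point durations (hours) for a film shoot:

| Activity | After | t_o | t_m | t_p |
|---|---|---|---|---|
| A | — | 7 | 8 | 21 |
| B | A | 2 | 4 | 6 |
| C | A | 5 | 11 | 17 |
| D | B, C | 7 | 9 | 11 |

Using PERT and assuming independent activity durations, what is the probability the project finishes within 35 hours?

0.944

te_A = (7 + 4·8 + 21)/6 = 60/6 = 10; σ²_A = ((21−7)/6)² = 5.444
te_B = (2 + 4·4 + 6)/6 = 24/6 = 4; σ²_B = ((6−2)/6)² = 0.444
te_C = (5 + 4·11 + 17)/6 = 66/6 = 11; σ²_C = ((17−5)/6)² = 4.000
te_D = (7 + 4·9 + 11)/6 = 54/6 = 9; σ²_D = ((11−7)/6)² = 0.444

Forward pass:
ES_A = 0; EF_A = 10
ES_B = 10; EF_B = 10+4 = 14
ES_C = 10; EF_C = 10+11 = 21
ES_D = max(EF_B=14, EF_C=21) = 21; EF_D = 21+9 = 30
Expected project duration μ = 30 hours. Critical path: A → C → D.

Variance along critical path = 5.444 + 4.000 + 0.444 = 9.889; σ = √9.889 = 3.145 hours.
Z = (35 − 30) / 3.145 = 1.590
P(T ≤ 35) = Φ(1.590) ≈ 0.944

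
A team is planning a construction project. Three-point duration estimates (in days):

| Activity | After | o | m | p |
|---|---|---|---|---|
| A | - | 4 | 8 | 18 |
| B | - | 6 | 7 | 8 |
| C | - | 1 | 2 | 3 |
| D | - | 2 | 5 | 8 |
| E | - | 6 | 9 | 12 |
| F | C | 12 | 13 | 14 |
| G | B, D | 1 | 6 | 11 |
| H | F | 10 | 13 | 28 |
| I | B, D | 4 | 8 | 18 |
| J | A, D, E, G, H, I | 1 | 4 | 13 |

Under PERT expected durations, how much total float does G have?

te_A = (4 + 4·8 + 18)/6 = 54/6 = 9
te_B = (6 + 4·7 + 8)/6 = 42/6 = 7
te_C = (1 + 4·2 + 3)/6 = 12/6 = 2
te_D = (2 + 4·5 + 8)/6 = 30/6 = 5
te_E = (6 + 4·9 + 12)/6 = 54/6 = 9
te_F = (12 + 4·13 + 14)/6 = 78/6 = 13
te_G = (1 + 4·6 + 11)/6 = 36/6 = 6
te_H = (10 + 4·13 + 28)/6 = 90/6 = 15
te_I = (4 + 4·8 + 18)/6 = 54/6 = 9
te_J = (1 + 4·4 + 13)/6 = 30/6 = 5

Forward pass:
ES_A = 0; EF_A = 9
ES_B = 0; EF_B = 7
ES_C = 0; EF_C = 2
ES_D = 0; EF_D = 5
ES_E = 0; EF_E = 9
ES_F = 2; EF_F = 2+13 = 15
ES_G = max(EF_B=7, EF_D=5) = 7; EF_G = 7+6 = 13
ES_H = 15; EF_H = 15+15 = 30
ES_I = max(EF_B=7, EF_D=5) = 7; EF_I = 7+9 = 16
ES_J = max(EF_A=9, EF_D=5, EF_E=9, EF_G=13, EF_H=30, EF_I=16) = 30; EF_J = 30+5 = 35
Expected project duration μ = 35 days. Critical path: C → F → H → J.

Backward pass:
LF_J = 35; LS_J = 35−5 = 30
LF_I = LS_J = 30; LS_I = 30−9 = 21
LF_H = LS_J = 30; LS_H = 30−15 = 15
LF_G = LS_J = 30; LS_G = 30−6 = 24
LF_F = LS_H = 15; LS_F = 15−13 = 2
LF_E = LS_J = 30; LS_E = 30−9 = 21
LF_D = min(LS_G=24, LS_I=21, LS_J=30) = 21; LS_D = 21−5 = 16
LF_C = LS_F = 2; LS_C = 2−2 = 0
LF_B = min(LS_G=24, LS_I=21) = 21; LS_B = 21−7 = 14
LF_A = LS_J = 30; LS_A = 30−9 = 21
Slack_G = LS_G − ES_G = 24 − 7 = 17

17 days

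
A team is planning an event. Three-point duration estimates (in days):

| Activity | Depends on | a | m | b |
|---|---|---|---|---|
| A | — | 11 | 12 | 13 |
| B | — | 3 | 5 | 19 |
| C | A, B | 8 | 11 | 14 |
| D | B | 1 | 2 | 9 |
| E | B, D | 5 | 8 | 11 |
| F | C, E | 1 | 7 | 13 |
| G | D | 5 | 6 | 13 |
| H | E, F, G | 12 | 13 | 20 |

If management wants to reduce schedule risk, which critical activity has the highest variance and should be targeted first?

F

te_A = (11 + 4·12 + 13)/6 = 72/6 = 12; σ²_A = ((13−11)/6)² = 0.111
te_B = (3 + 4·5 + 19)/6 = 42/6 = 7; σ²_B = ((19−3)/6)² = 7.111
te_C = (8 + 4·11 + 14)/6 = 66/6 = 11; σ²_C = ((14−8)/6)² = 1.000
te_D = (1 + 4·2 + 9)/6 = 18/6 = 3; σ²_D = ((9−1)/6)² = 1.778
te_E = (5 + 4·8 + 11)/6 = 48/6 = 8; σ²_E = ((11−5)/6)² = 1.000
te_F = (1 + 4·7 + 13)/6 = 42/6 = 7; σ²_F = ((13−1)/6)² = 4.000
te_G = (5 + 4·6 + 13)/6 = 42/6 = 7; σ²_G = ((13−5)/6)² = 1.778
te_H = (12 + 4·13 + 20)/6 = 84/6 = 14; σ²_H = ((20−12)/6)² = 1.778

Forward pass:
ES_A = 0; EF_A = 12
ES_B = 0; EF_B = 7
ES_C = max(EF_A=12, EF_B=7) = 12; EF_C = 12+11 = 23
ES_D = 7; EF_D = 7+3 = 10
ES_E = max(EF_B=7, EF_D=10) = 10; EF_E = 10+8 = 18
ES_F = max(EF_C=23, EF_E=18) = 23; EF_F = 23+7 = 30
ES_G = 10; EF_G = 10+7 = 17
ES_H = max(EF_E=18, EF_F=30, EF_G=17) = 30; EF_H = 30+14 = 44
Expected project duration μ = 44 days. Critical path: A → C → F → H.

Variances on critical path: σ²_A=0.111, σ²_C=1.000, σ²_F=4.000, σ²_H=1.778.
Largest is σ²_F = 4.000.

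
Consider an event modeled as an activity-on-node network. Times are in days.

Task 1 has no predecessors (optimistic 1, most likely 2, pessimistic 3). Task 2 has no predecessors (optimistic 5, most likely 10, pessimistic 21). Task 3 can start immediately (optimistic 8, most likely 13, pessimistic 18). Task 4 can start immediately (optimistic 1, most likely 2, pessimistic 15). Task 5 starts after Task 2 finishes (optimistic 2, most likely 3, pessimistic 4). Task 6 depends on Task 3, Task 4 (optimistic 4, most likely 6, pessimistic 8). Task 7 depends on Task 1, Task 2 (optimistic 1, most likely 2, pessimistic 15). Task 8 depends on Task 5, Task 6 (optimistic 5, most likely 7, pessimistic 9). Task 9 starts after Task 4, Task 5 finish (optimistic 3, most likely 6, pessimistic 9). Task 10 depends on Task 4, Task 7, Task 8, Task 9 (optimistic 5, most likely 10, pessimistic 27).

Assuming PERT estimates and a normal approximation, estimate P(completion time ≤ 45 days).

te_Task 1 = (1 + 4·2 + 3)/6 = 12/6 = 2; σ²_Task 1 = ((3−1)/6)² = 0.111
te_Task 2 = (5 + 4·10 + 21)/6 = 66/6 = 11; σ²_Task 2 = ((21−5)/6)² = 7.111
te_Task 3 = (8 + 4·13 + 18)/6 = 78/6 = 13; σ²_Task 3 = ((18−8)/6)² = 2.778
te_Task 4 = (1 + 4·2 + 15)/6 = 24/6 = 4; σ²_Task 4 = ((15−1)/6)² = 5.444
te_Task 5 = (2 + 4·3 + 4)/6 = 18/6 = 3; σ²_Task 5 = ((4−2)/6)² = 0.111
te_Task 6 = (4 + 4·6 + 8)/6 = 36/6 = 6; σ²_Task 6 = ((8−4)/6)² = 0.444
te_Task 7 = (1 + 4·2 + 15)/6 = 24/6 = 4; σ²_Task 7 = ((15−1)/6)² = 5.444
te_Task 8 = (5 + 4·7 + 9)/6 = 42/6 = 7; σ²_Task 8 = ((9−5)/6)² = 0.444
te_Task 9 = (3 + 4·6 + 9)/6 = 36/6 = 6; σ²_Task 9 = ((9−3)/6)² = 1.000
te_Task 10 = (5 + 4·10 + 27)/6 = 72/6 = 12; σ²_Task 10 = ((27−5)/6)² = 13.444

Forward pass:
ES_Task 1 = 0; EF_Task 1 = 2
ES_Task 2 = 0; EF_Task 2 = 11
ES_Task 3 = 0; EF_Task 3 = 13
ES_Task 4 = 0; EF_Task 4 = 4
ES_Task 5 = 11; EF_Task 5 = 11+3 = 14
ES_Task 6 = max(EF_Task 3=13, EF_Task 4=4) = 13; EF_Task 6 = 13+6 = 19
ES_Task 7 = max(EF_Task 1=2, EF_Task 2=11) = 11; EF_Task 7 = 11+4 = 15
ES_Task 8 = max(EF_Task 5=14, EF_Task 6=19) = 19; EF_Task 8 = 19+7 = 26
ES_Task 9 = max(EF_Task 4=4, EF_Task 5=14) = 14; EF_Task 9 = 14+6 = 20
ES_Task 10 = max(EF_Task 4=4, EF_Task 7=15, EF_Task 8=26, EF_Task 9=20) = 26; EF_Task 10 = 26+12 = 38
Expected project duration μ = 38 days. Critical path: Task 3 → Task 6 → Task 8 → Task 10.

Variance along critical path = 2.778 + 0.444 + 0.444 + 13.444 = 17.111; σ = √17.111 = 4.137 days.
Z = (45 − 38) / 4.137 = 1.692
P(T ≤ 45) = Φ(1.692) ≈ 0.955

0.955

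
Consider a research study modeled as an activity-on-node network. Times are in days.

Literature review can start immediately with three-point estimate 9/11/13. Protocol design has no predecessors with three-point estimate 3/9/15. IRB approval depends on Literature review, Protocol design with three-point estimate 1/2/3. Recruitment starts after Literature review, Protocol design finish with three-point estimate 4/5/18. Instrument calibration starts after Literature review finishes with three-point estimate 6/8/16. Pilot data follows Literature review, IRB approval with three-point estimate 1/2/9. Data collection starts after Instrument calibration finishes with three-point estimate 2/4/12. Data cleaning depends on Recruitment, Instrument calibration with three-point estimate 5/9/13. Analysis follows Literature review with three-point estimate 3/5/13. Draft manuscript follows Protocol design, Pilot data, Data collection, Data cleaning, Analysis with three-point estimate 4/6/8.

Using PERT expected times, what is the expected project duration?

te_Literature review = (9 + 4·11 + 13)/6 = 66/6 = 11
te_Protocol design = (3 + 4·9 + 15)/6 = 54/6 = 9
te_IRB approval = (1 + 4·2 + 3)/6 = 12/6 = 2
te_Recruitment = (4 + 4·5 + 18)/6 = 42/6 = 7
te_Instrument calibration = (6 + 4·8 + 16)/6 = 54/6 = 9
te_Pilot data = (1 + 4·2 + 9)/6 = 18/6 = 3
te_Data collection = (2 + 4·4 + 12)/6 = 30/6 = 5
te_Data cleaning = (5 + 4·9 + 13)/6 = 54/6 = 9
te_Analysis = (3 + 4·5 + 13)/6 = 36/6 = 6
te_Draft manuscript = (4 + 4·6 + 8)/6 = 36/6 = 6

Forward pass:
ES_Literature review = 0; EF_Literature review = 11
ES_Protocol design = 0; EF_Protocol design = 9
ES_IRB approval = max(EF_Literature review=11, EF_Protocol design=9) = 11; EF_IRB approval = 11+2 = 13
ES_Recruitment = max(EF_Literature review=11, EF_Protocol design=9) = 11; EF_Recruitment = 11+7 = 18
ES_Instrument calibration = 11; EF_Instrument calibration = 11+9 = 20
ES_Pilot data = max(EF_Literature review=11, EF_IRB approval=13) = 13; EF_Pilot data = 13+3 = 16
ES_Data collection = 20; EF_Data collection = 20+5 = 25
ES_Data cleaning = max(EF_Recruitment=18, EF_Instrument calibration=20) = 20; EF_Data cleaning = 20+9 = 29
ES_Analysis = 11; EF_Analysis = 11+6 = 17
ES_Draft manuscript = max(EF_Protocol design=9, EF_Pilot data=16, EF_Data collection=25, EF_Data cleaning=29, EF_Analysis=17) = 29; EF_Draft manuscript = 29+6 = 35
Expected project duration μ = 35 days. Critical path: Literature review → Instrument calibration → Data cleaning → Draft manuscript.

35 days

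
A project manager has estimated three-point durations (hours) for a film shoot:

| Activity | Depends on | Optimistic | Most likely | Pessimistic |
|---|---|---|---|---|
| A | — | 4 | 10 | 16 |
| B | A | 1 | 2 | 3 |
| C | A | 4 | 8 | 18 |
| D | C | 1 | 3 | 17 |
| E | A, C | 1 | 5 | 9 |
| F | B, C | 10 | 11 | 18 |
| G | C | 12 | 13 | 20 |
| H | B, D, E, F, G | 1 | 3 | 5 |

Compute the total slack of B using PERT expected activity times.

te_A = (4 + 4·10 + 16)/6 = 60/6 = 10
te_B = (1 + 4·2 + 3)/6 = 12/6 = 2
te_C = (4 + 4·8 + 18)/6 = 54/6 = 9
te_D = (1 + 4·3 + 17)/6 = 30/6 = 5
te_E = (1 + 4·5 + 9)/6 = 30/6 = 5
te_F = (10 + 4·11 + 18)/6 = 72/6 = 12
te_G = (12 + 4·13 + 20)/6 = 84/6 = 14
te_H = (1 + 4·3 + 5)/6 = 18/6 = 3

Forward pass:
ES_A = 0; EF_A = 10
ES_B = 10; EF_B = 10+2 = 12
ES_C = 10; EF_C = 10+9 = 19
ES_D = 19; EF_D = 19+5 = 24
ES_E = max(EF_A=10, EF_C=19) = 19; EF_E = 19+5 = 24
ES_F = max(EF_B=12, EF_C=19) = 19; EF_F = 19+12 = 31
ES_G = 19; EF_G = 19+14 = 33
ES_H = max(EF_B=12, EF_D=24, EF_E=24, EF_F=31, EF_G=33) = 33; EF_H = 33+3 = 36
Expected project duration μ = 36 hours. Critical path: A → C → G → H.

Backward pass:
LF_H = 36; LS_H = 36−3 = 33
LF_G = LS_H = 33; LS_G = 33−14 = 19
LF_F = LS_H = 33; LS_F = 33−12 = 21
LF_E = LS_H = 33; LS_E = 33−5 = 28
LF_D = LS_H = 33; LS_D = 33−5 = 28
LF_C = min(LS_D=28, LS_E=28, LS_F=21, LS_G=19) = 19; LS_C = 19−9 = 10
LF_B = min(LS_F=21, LS_H=33) = 21; LS_B = 21−2 = 19
LF_A = min(LS_B=19, LS_C=10, LS_E=28) = 10; LS_A = 10−10 = 0
Slack_B = LS_B − ES_B = 19 − 10 = 9

9 hours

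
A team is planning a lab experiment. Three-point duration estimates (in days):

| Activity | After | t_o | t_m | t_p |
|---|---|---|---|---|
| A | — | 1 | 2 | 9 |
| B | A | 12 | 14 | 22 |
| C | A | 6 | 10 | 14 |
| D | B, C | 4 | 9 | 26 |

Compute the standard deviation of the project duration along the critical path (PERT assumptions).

te_A = (1 + 4·2 + 9)/6 = 18/6 = 3; σ²_A = ((9−1)/6)² = 1.778
te_B = (12 + 4·14 + 22)/6 = 90/6 = 15; σ²_B = ((22−12)/6)² = 2.778
te_C = (6 + 4·10 + 14)/6 = 60/6 = 10; σ²_C = ((14−6)/6)² = 1.778
te_D = (4 + 4·9 + 26)/6 = 66/6 = 11; σ²_D = ((26−4)/6)² = 13.444

Forward pass:
ES_A = 0; EF_A = 3
ES_B = 3; EF_B = 3+15 = 18
ES_C = 3; EF_C = 3+10 = 13
ES_D = max(EF_B=18, EF_C=13) = 18; EF_D = 18+11 = 29
Expected project duration μ = 29 days. Critical path: A → B → D.

Variance along critical path = 1.778 + 2.778 + 13.444 = 18.000
σ = √18.000 = 4.243 days

4.24 days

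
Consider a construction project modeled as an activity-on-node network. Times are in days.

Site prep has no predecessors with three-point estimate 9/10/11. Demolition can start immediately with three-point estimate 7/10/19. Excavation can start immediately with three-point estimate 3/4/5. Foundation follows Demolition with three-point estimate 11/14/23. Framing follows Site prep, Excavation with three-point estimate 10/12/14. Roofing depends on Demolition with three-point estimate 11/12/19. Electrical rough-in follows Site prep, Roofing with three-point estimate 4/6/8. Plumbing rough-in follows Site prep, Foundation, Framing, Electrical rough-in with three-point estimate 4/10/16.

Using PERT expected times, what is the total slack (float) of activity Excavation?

14 days

te_Site prep = (9 + 4·10 + 11)/6 = 60/6 = 10
te_Demolition = (7 + 4·10 + 19)/6 = 66/6 = 11
te_Excavation = (3 + 4·4 + 5)/6 = 24/6 = 4
te_Foundation = (11 + 4·14 + 23)/6 = 90/6 = 15
te_Framing = (10 + 4·12 + 14)/6 = 72/6 = 12
te_Roofing = (11 + 4·12 + 19)/6 = 78/6 = 13
te_Electrical rough-in = (4 + 4·6 + 8)/6 = 36/6 = 6
te_Plumbing rough-in = (4 + 4·10 + 16)/6 = 60/6 = 10

Forward pass:
ES_Site prep = 0; EF_Site prep = 10
ES_Demolition = 0; EF_Demolition = 11
ES_Excavation = 0; EF_Excavation = 4
ES_Foundation = 11; EF_Foundation = 11+15 = 26
ES_Framing = max(EF_Site prep=10, EF_Excavation=4) = 10; EF_Framing = 10+12 = 22
ES_Roofing = 11; EF_Roofing = 11+13 = 24
ES_Electrical rough-in = max(EF_Site prep=10, EF_Roofing=24) = 24; EF_Electrical rough-in = 24+6 = 30
ES_Plumbing rough-in = max(EF_Site prep=10, EF_Foundation=26, EF_Framing=22, EF_Electrical rough-in=30) = 30; EF_Plumbing rough-in = 30+10 = 40
Expected project duration μ = 40 days. Critical path: Demolition → Roofing → Electrical rough-in → Plumbing rough-in.

Backward pass:
LF_Plumbing rough-in = 40; LS_Plumbing rough-in = 40−10 = 30
LF_Electrical rough-in = LS_Plumbing rough-in = 30; LS_Electrical rough-in = 30−6 = 24
LF_Roofing = LS_Electrical rough-in = 24; LS_Roofing = 24−13 = 11
LF_Framing = LS_Plumbing rough-in = 30; LS_Framing = 30−12 = 18
LF_Foundation = LS_Plumbing rough-in = 30; LS_Foundation = 30−15 = 15
LF_Excavation = LS_Framing = 18; LS_Excavation = 18−4 = 14
LF_Demolition = min(LS_Foundation=15, LS_Roofing=11) = 11; LS_Demolition = 11−11 = 0
LF_Site prep = min(LS_Framing=18, LS_Electrical rough-in=24, LS_Plumbing rough-in=30) = 18; LS_Site prep = 18−10 = 8
Slack_Excavation = LS_Excavation − ES_Excavation = 14 − 0 = 14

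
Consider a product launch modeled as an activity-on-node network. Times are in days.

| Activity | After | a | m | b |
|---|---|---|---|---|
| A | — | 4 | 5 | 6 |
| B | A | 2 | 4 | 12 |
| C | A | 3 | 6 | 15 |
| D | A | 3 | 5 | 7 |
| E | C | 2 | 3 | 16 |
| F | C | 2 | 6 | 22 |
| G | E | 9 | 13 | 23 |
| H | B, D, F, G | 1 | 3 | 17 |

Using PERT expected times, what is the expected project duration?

36 days

te_A = (4 + 4·5 + 6)/6 = 30/6 = 5
te_B = (2 + 4·4 + 12)/6 = 30/6 = 5
te_C = (3 + 4·6 + 15)/6 = 42/6 = 7
te_D = (3 + 4·5 + 7)/6 = 30/6 = 5
te_E = (2 + 4·3 + 16)/6 = 30/6 = 5
te_F = (2 + 4·6 + 22)/6 = 48/6 = 8
te_G = (9 + 4·13 + 23)/6 = 84/6 = 14
te_H = (1 + 4·3 + 17)/6 = 30/6 = 5

Forward pass:
ES_A = 0; EF_A = 5
ES_B = 5; EF_B = 5+5 = 10
ES_C = 5; EF_C = 5+7 = 12
ES_D = 5; EF_D = 5+5 = 10
ES_E = 12; EF_E = 12+5 = 17
ES_F = 12; EF_F = 12+8 = 20
ES_G = 17; EF_G = 17+14 = 31
ES_H = max(EF_B=10, EF_D=10, EF_F=20, EF_G=31) = 31; EF_H = 31+5 = 36
Expected project duration μ = 36 days. Critical path: A → C → E → G → H.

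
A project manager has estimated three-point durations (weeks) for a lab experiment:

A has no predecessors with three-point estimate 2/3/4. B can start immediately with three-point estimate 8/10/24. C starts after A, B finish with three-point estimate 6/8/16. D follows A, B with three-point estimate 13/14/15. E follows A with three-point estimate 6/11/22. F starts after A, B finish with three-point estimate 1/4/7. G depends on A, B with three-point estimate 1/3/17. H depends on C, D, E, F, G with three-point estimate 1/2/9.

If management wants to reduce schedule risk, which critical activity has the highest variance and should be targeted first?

te_A = (2 + 4·3 + 4)/6 = 18/6 = 3; σ²_A = ((4−2)/6)² = 0.111
te_B = (8 + 4·10 + 24)/6 = 72/6 = 12; σ²_B = ((24−8)/6)² = 7.111
te_C = (6 + 4·8 + 16)/6 = 54/6 = 9; σ²_C = ((16−6)/6)² = 2.778
te_D = (13 + 4·14 + 15)/6 = 84/6 = 14; σ²_D = ((15−13)/6)² = 0.111
te_E = (6 + 4·11 + 22)/6 = 72/6 = 12; σ²_E = ((22−6)/6)² = 7.111
te_F = (1 + 4·4 + 7)/6 = 24/6 = 4; σ²_F = ((7−1)/6)² = 1.000
te_G = (1 + 4·3 + 17)/6 = 30/6 = 5; σ²_G = ((17−1)/6)² = 7.111
te_H = (1 + 4·2 + 9)/6 = 18/6 = 3; σ²_H = ((9−1)/6)² = 1.778

Forward pass:
ES_A = 0; EF_A = 3
ES_B = 0; EF_B = 12
ES_C = max(EF_A=3, EF_B=12) = 12; EF_C = 12+9 = 21
ES_D = max(EF_A=3, EF_B=12) = 12; EF_D = 12+14 = 26
ES_E = 3; EF_E = 3+12 = 15
ES_F = max(EF_A=3, EF_B=12) = 12; EF_F = 12+4 = 16
ES_G = max(EF_A=3, EF_B=12) = 12; EF_G = 12+5 = 17
ES_H = max(EF_C=21, EF_D=26, EF_E=15, EF_F=16, EF_G=17) = 26; EF_H = 26+3 = 29
Expected project duration μ = 29 weeks. Critical path: B → D → H.

Variances on critical path: σ²_B=7.111, σ²_D=0.111, σ²_H=1.778.
Largest is σ²_B = 7.111.

B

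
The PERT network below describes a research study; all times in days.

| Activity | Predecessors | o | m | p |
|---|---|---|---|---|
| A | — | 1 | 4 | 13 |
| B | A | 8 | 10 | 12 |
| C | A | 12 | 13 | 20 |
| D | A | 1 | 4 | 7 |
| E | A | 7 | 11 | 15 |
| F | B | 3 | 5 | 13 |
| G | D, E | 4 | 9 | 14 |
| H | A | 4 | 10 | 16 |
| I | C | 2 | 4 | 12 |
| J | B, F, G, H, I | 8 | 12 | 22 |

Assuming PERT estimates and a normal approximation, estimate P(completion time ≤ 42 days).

0.857

te_A = (1 + 4·4 + 13)/6 = 30/6 = 5; σ²_A = ((13−1)/6)² = 4.000
te_B = (8 + 4·10 + 12)/6 = 60/6 = 10; σ²_B = ((12−8)/6)² = 0.444
te_C = (12 + 4·13 + 20)/6 = 84/6 = 14; σ²_C = ((20−12)/6)² = 1.778
te_D = (1 + 4·4 + 7)/6 = 24/6 = 4; σ²_D = ((7−1)/6)² = 1.000
te_E = (7 + 4·11 + 15)/6 = 66/6 = 11; σ²_E = ((15−7)/6)² = 1.778
te_F = (3 + 4·5 + 13)/6 = 36/6 = 6; σ²_F = ((13−3)/6)² = 2.778
te_G = (4 + 4·9 + 14)/6 = 54/6 = 9; σ²_G = ((14−4)/6)² = 2.778
te_H = (4 + 4·10 + 16)/6 = 60/6 = 10; σ²_H = ((16−4)/6)² = 4.000
te_I = (2 + 4·4 + 12)/6 = 30/6 = 5; σ²_I = ((12−2)/6)² = 2.778
te_J = (8 + 4·12 + 22)/6 = 78/6 = 13; σ²_J = ((22−8)/6)² = 5.444

Forward pass:
ES_A = 0; EF_A = 5
ES_B = 5; EF_B = 5+10 = 15
ES_C = 5; EF_C = 5+14 = 19
ES_D = 5; EF_D = 5+4 = 9
ES_E = 5; EF_E = 5+11 = 16
ES_F = 15; EF_F = 15+6 = 21
ES_G = max(EF_D=9, EF_E=16) = 16; EF_G = 16+9 = 25
ES_H = 5; EF_H = 5+10 = 15
ES_I = 19; EF_I = 19+5 = 24
ES_J = max(EF_B=15, EF_F=21, EF_G=25, EF_H=15, EF_I=24) = 25; EF_J = 25+13 = 38
Expected project duration μ = 38 days. Critical path: A → E → G → J.

Variance along critical path = 4.000 + 1.778 + 2.778 + 5.444 = 14.000; σ = √14.000 = 3.742 days.
Z = (42 − 38) / 3.742 = 1.069
P(T ≤ 42) = Φ(1.069) ≈ 0.857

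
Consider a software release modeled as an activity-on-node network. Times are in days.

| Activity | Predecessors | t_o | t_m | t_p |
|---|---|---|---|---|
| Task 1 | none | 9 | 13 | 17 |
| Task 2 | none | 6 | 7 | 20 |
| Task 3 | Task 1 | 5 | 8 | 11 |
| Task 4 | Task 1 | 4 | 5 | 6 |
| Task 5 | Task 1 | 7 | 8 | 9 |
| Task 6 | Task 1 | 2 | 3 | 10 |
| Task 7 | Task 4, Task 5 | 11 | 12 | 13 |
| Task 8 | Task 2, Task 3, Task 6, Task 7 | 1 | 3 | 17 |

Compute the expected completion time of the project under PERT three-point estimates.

38 days

te_Task 1 = (9 + 4·13 + 17)/6 = 78/6 = 13
te_Task 2 = (6 + 4·7 + 20)/6 = 54/6 = 9
te_Task 3 = (5 + 4·8 + 11)/6 = 48/6 = 8
te_Task 4 = (4 + 4·5 + 6)/6 = 30/6 = 5
te_Task 5 = (7 + 4·8 + 9)/6 = 48/6 = 8
te_Task 6 = (2 + 4·3 + 10)/6 = 24/6 = 4
te_Task 7 = (11 + 4·12 + 13)/6 = 72/6 = 12
te_Task 8 = (1 + 4·3 + 17)/6 = 30/6 = 5

Forward pass:
ES_Task 1 = 0; EF_Task 1 = 13
ES_Task 2 = 0; EF_Task 2 = 9
ES_Task 3 = 13; EF_Task 3 = 13+8 = 21
ES_Task 4 = 13; EF_Task 4 = 13+5 = 18
ES_Task 5 = 13; EF_Task 5 = 13+8 = 21
ES_Task 6 = 13; EF_Task 6 = 13+4 = 17
ES_Task 7 = max(EF_Task 4=18, EF_Task 5=21) = 21; EF_Task 7 = 21+12 = 33
ES_Task 8 = max(EF_Task 2=9, EF_Task 3=21, EF_Task 6=17, EF_Task 7=33) = 33; EF_Task 8 = 33+5 = 38
Expected project duration μ = 38 days. Critical path: Task 1 → Task 5 → Task 7 → Task 8.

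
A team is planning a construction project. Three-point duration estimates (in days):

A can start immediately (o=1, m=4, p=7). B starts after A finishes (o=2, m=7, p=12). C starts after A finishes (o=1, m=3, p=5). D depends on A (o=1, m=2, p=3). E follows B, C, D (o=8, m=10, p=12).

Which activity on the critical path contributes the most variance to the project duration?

B

te_A = (1 + 4·4 + 7)/6 = 24/6 = 4; σ²_A = ((7−1)/6)² = 1.000
te_B = (2 + 4·7 + 12)/6 = 42/6 = 7; σ²_B = ((12−2)/6)² = 2.778
te_C = (1 + 4·3 + 5)/6 = 18/6 = 3; σ²_C = ((5−1)/6)² = 0.444
te_D = (1 + 4·2 + 3)/6 = 12/6 = 2; σ²_D = ((3−1)/6)² = 0.111
te_E = (8 + 4·10 + 12)/6 = 60/6 = 10; σ²_E = ((12−8)/6)² = 0.444

Forward pass:
ES_A = 0; EF_A = 4
ES_B = 4; EF_B = 4+7 = 11
ES_C = 4; EF_C = 4+3 = 7
ES_D = 4; EF_D = 4+2 = 6
ES_E = max(EF_B=11, EF_C=7, EF_D=6) = 11; EF_E = 11+10 = 21
Expected project duration μ = 21 days. Critical path: A → B → E.

Variances on critical path: σ²_A=1.000, σ²_B=2.778, σ²_E=0.444.
Largest is σ²_B = 2.778.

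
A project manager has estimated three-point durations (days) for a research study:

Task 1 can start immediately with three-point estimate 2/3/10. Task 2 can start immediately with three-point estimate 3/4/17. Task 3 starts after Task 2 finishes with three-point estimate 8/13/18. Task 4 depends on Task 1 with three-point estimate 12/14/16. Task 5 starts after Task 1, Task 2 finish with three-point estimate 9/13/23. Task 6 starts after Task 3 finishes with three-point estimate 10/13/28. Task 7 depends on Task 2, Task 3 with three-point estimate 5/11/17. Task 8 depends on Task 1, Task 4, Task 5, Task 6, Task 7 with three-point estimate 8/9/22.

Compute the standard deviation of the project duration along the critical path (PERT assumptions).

te_Task 1 = (2 + 4·3 + 10)/6 = 24/6 = 4; σ²_Task 1 = ((10−2)/6)² = 1.778
te_Task 2 = (3 + 4·4 + 17)/6 = 36/6 = 6; σ²_Task 2 = ((17−3)/6)² = 5.444
te_Task 3 = (8 + 4·13 + 18)/6 = 78/6 = 13; σ²_Task 3 = ((18−8)/6)² = 2.778
te_Task 4 = (12 + 4·14 + 16)/6 = 84/6 = 14; σ²_Task 4 = ((16−12)/6)² = 0.444
te_Task 5 = (9 + 4·13 + 23)/6 = 84/6 = 14; σ²_Task 5 = ((23−9)/6)² = 5.444
te_Task 6 = (10 + 4·13 + 28)/6 = 90/6 = 15; σ²_Task 6 = ((28−10)/6)² = 9.000
te_Task 7 = (5 + 4·11 + 17)/6 = 66/6 = 11; σ²_Task 7 = ((17−5)/6)² = 4.000
te_Task 8 = (8 + 4·9 + 22)/6 = 66/6 = 11; σ²_Task 8 = ((22−8)/6)² = 5.444

Forward pass:
ES_Task 1 = 0; EF_Task 1 = 4
ES_Task 2 = 0; EF_Task 2 = 6
ES_Task 3 = 6; EF_Task 3 = 6+13 = 19
ES_Task 4 = 4; EF_Task 4 = 4+14 = 18
ES_Task 5 = max(EF_Task 1=4, EF_Task 2=6) = 6; EF_Task 5 = 6+14 = 20
ES_Task 6 = 19; EF_Task 6 = 19+15 = 34
ES_Task 7 = max(EF_Task 2=6, EF_Task 3=19) = 19; EF_Task 7 = 19+11 = 30
ES_Task 8 = max(EF_Task 1=4, EF_Task 4=18, EF_Task 5=20, EF_Task 6=34, EF_Task 7=30) = 34; EF_Task 8 = 34+11 = 45
Expected project duration μ = 45 days. Critical path: Task 2 → Task 3 → Task 6 → Task 8.

Variance along critical path = 5.444 + 2.778 + 9.000 + 5.444 = 22.667
σ = √22.667 = 4.761 days

4.76 days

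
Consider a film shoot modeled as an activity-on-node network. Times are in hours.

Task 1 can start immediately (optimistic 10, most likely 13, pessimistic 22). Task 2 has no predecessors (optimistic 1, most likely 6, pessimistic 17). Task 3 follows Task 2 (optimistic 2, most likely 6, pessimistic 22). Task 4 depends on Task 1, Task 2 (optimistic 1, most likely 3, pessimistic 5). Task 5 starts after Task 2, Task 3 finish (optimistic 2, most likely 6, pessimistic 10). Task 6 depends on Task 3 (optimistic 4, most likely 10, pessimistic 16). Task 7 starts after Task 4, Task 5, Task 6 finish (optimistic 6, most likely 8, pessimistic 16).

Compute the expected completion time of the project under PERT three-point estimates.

te_Task 1 = (10 + 4·13 + 22)/6 = 84/6 = 14
te_Task 2 = (1 + 4·6 + 17)/6 = 42/6 = 7
te_Task 3 = (2 + 4·6 + 22)/6 = 48/6 = 8
te_Task 4 = (1 + 4·3 + 5)/6 = 18/6 = 3
te_Task 5 = (2 + 4·6 + 10)/6 = 36/6 = 6
te_Task 6 = (4 + 4·10 + 16)/6 = 60/6 = 10
te_Task 7 = (6 + 4·8 + 16)/6 = 54/6 = 9

Forward pass:
ES_Task 1 = 0; EF_Task 1 = 14
ES_Task 2 = 0; EF_Task 2 = 7
ES_Task 3 = 7; EF_Task 3 = 7+8 = 15
ES_Task 4 = max(EF_Task 1=14, EF_Task 2=7) = 14; EF_Task 4 = 14+3 = 17
ES_Task 5 = max(EF_Task 2=7, EF_Task 3=15) = 15; EF_Task 5 = 15+6 = 21
ES_Task 6 = 15; EF_Task 6 = 15+10 = 25
ES_Task 7 = max(EF_Task 4=17, EF_Task 5=21, EF_Task 6=25) = 25; EF_Task 7 = 25+9 = 34
Expected project duration μ = 34 hours. Critical path: Task 2 → Task 3 → Task 6 → Task 7.

34 hours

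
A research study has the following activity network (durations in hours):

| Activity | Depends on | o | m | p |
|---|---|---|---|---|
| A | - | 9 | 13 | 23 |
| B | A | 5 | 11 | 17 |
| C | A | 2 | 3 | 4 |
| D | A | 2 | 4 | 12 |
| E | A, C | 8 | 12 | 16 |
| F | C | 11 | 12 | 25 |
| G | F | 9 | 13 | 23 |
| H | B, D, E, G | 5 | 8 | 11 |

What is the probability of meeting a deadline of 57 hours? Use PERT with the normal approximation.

te_A = (9 + 4·13 + 23)/6 = 84/6 = 14; σ²_A = ((23−9)/6)² = 5.444
te_B = (5 + 4·11 + 17)/6 = 66/6 = 11; σ²_B = ((17−5)/6)² = 4.000
te_C = (2 + 4·3 + 4)/6 = 18/6 = 3; σ²_C = ((4−2)/6)² = 0.111
te_D = (2 + 4·4 + 12)/6 = 30/6 = 5; σ²_D = ((12−2)/6)² = 2.778
te_E = (8 + 4·12 + 16)/6 = 72/6 = 12; σ²_E = ((16−8)/6)² = 1.778
te_F = (11 + 4·12 + 25)/6 = 84/6 = 14; σ²_F = ((25−11)/6)² = 5.444
te_G = (9 + 4·13 + 23)/6 = 84/6 = 14; σ²_G = ((23−9)/6)² = 5.444
te_H = (5 + 4·8 + 11)/6 = 48/6 = 8; σ²_H = ((11−5)/6)² = 1.000

Forward pass:
ES_A = 0; EF_A = 14
ES_B = 14; EF_B = 14+11 = 25
ES_C = 14; EF_C = 14+3 = 17
ES_D = 14; EF_D = 14+5 = 19
ES_E = max(EF_A=14, EF_C=17) = 17; EF_E = 17+12 = 29
ES_F = 17; EF_F = 17+14 = 31
ES_G = 31; EF_G = 31+14 = 45
ES_H = max(EF_B=25, EF_D=19, EF_E=29, EF_G=45) = 45; EF_H = 45+8 = 53
Expected project duration μ = 53 hours. Critical path: A → C → F → G → H.

Variance along critical path = 5.444 + 0.111 + 5.444 + 5.444 + 1.000 = 17.444; σ = √17.444 = 4.177 hours.
Z = (57 − 53) / 4.177 = 0.958
P(T ≤ 57) = Φ(0.958) ≈ 0.831

0.831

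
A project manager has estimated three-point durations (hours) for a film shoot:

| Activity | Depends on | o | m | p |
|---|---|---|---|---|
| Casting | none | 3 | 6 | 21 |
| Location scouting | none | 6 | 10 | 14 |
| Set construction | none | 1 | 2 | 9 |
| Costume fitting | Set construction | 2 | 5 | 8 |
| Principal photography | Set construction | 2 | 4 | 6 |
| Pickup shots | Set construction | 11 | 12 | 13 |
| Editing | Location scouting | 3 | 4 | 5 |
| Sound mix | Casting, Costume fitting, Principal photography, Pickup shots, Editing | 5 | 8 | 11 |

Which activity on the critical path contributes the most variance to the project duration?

te_Casting = (3 + 4·6 + 21)/6 = 48/6 = 8; σ²_Casting = ((21−3)/6)² = 9.000
te_Location scouting = (6 + 4·10 + 14)/6 = 60/6 = 10; σ²_Location scouting = ((14−6)/6)² = 1.778
te_Set construction = (1 + 4·2 + 9)/6 = 18/6 = 3; σ²_Set construction = ((9−1)/6)² = 1.778
te_Costume fitting = (2 + 4·5 + 8)/6 = 30/6 = 5; σ²_Costume fitting = ((8−2)/6)² = 1.000
te_Principal photography = (2 + 4·4 + 6)/6 = 24/6 = 4; σ²_Principal photography = ((6−2)/6)² = 0.444
te_Pickup shots = (11 + 4·12 + 13)/6 = 72/6 = 12; σ²_Pickup shots = ((13−11)/6)² = 0.111
te_Editing = (3 + 4·4 + 5)/6 = 24/6 = 4; σ²_Editing = ((5−3)/6)² = 0.111
te_Sound mix = (5 + 4·8 + 11)/6 = 48/6 = 8; σ²_Sound mix = ((11−5)/6)² = 1.000

Forward pass:
ES_Casting = 0; EF_Casting = 8
ES_Location scouting = 0; EF_Location scouting = 10
ES_Set construction = 0; EF_Set construction = 3
ES_Costume fitting = 3; EF_Costume fitting = 3+5 = 8
ES_Principal photography = 3; EF_Principal photography = 3+4 = 7
ES_Pickup shots = 3; EF_Pickup shots = 3+12 = 15
ES_Editing = 10; EF_Editing = 10+4 = 14
ES_Sound mix = max(EF_Casting=8, EF_Costume fitting=8, EF_Principal photography=7, EF_Pickup shots=15, EF_Editing=14) = 15; EF_Sound mix = 15+8 = 23
Expected project duration μ = 23 hours. Critical path: Set construction → Pickup shots → Sound mix.

Variances on critical path: σ²_Set construction=1.778, σ²_Pickup shots=0.111, σ²_Sound mix=1.000.
Largest is σ²_Set construction = 1.778.

Set construction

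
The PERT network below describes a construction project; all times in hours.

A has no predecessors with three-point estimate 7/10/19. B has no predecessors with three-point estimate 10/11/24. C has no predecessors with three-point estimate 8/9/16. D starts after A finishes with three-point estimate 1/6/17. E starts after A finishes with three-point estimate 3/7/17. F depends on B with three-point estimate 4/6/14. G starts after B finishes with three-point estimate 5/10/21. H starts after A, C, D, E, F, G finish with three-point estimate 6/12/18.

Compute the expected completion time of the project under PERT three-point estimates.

te_A = (7 + 4·10 + 19)/6 = 66/6 = 11
te_B = (10 + 4·11 + 24)/6 = 78/6 = 13
te_C = (8 + 4·9 + 16)/6 = 60/6 = 10
te_D = (1 + 4·6 + 17)/6 = 42/6 = 7
te_E = (3 + 4·7 + 17)/6 = 48/6 = 8
te_F = (4 + 4·6 + 14)/6 = 42/6 = 7
te_G = (5 + 4·10 + 21)/6 = 66/6 = 11
te_H = (6 + 4·12 + 18)/6 = 72/6 = 12

Forward pass:
ES_A = 0; EF_A = 11
ES_B = 0; EF_B = 13
ES_C = 0; EF_C = 10
ES_D = 11; EF_D = 11+7 = 18
ES_E = 11; EF_E = 11+8 = 19
ES_F = 13; EF_F = 13+7 = 20
ES_G = 13; EF_G = 13+11 = 24
ES_H = max(EF_A=11, EF_C=10, EF_D=18, EF_E=19, EF_F=20, EF_G=24) = 24; EF_H = 24+12 = 36
Expected project duration μ = 36 hours. Critical path: B → G → H.

36 hours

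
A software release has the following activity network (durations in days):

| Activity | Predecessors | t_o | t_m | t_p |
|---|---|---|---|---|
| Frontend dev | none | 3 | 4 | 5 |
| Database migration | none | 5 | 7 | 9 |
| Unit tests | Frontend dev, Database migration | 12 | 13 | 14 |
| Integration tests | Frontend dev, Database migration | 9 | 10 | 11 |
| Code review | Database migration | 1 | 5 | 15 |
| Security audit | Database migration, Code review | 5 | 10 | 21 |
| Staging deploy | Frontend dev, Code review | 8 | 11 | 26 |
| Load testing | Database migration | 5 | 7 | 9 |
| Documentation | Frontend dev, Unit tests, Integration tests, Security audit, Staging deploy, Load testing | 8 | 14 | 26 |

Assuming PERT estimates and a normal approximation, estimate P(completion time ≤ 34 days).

0.076

te_Frontend dev = (3 + 4·4 + 5)/6 = 24/6 = 4; σ²_Frontend dev = ((5−3)/6)² = 0.111
te_Database migration = (5 + 4·7 + 9)/6 = 42/6 = 7; σ²_Database migration = ((9−5)/6)² = 0.444
te_Unit tests = (12 + 4·13 + 14)/6 = 78/6 = 13; σ²_Unit tests = ((14−12)/6)² = 0.111
te_Integration tests = (9 + 4·10 + 11)/6 = 60/6 = 10; σ²_Integration tests = ((11−9)/6)² = 0.111
te_Code review = (1 + 4·5 + 15)/6 = 36/6 = 6; σ²_Code review = ((15−1)/6)² = 5.444
te_Security audit = (5 + 4·10 + 21)/6 = 66/6 = 11; σ²_Security audit = ((21−5)/6)² = 7.111
te_Staging deploy = (8 + 4·11 + 26)/6 = 78/6 = 13; σ²_Staging deploy = ((26−8)/6)² = 9.000
te_Load testing = (5 + 4·7 + 9)/6 = 42/6 = 7; σ²_Load testing = ((9−5)/6)² = 0.444
te_Documentation = (8 + 4·14 + 26)/6 = 90/6 = 15; σ²_Documentation = ((26−8)/6)² = 9.000

Forward pass:
ES_Frontend dev = 0; EF_Frontend dev = 4
ES_Database migration = 0; EF_Database migration = 7
ES_Unit tests = max(EF_Frontend dev=4, EF_Database migration=7) = 7; EF_Unit tests = 7+13 = 20
ES_Integration tests = max(EF_Frontend dev=4, EF_Database migration=7) = 7; EF_Integration tests = 7+10 = 17
ES_Code review = 7; EF_Code review = 7+6 = 13
ES_Security audit = max(EF_Database migration=7, EF_Code review=13) = 13; EF_Security audit = 13+11 = 24
ES_Staging deploy = max(EF_Frontend dev=4, EF_Code review=13) = 13; EF_Staging deploy = 13+13 = 26
ES_Load testing = 7; EF_Load testing = 7+7 = 14
ES_Documentation = max(EF_Frontend dev=4, EF_Unit tests=20, EF_Integration tests=17, EF_Security audit=24, EF_Staging deploy=26, EF_Load testing=14) = 26; EF_Documentation = 26+15 = 41
Expected project duration μ = 41 days. Critical path: Database migration → Code review → Staging deploy → Documentation.

Variance along critical path = 0.444 + 5.444 + 9.000 + 9.000 = 23.889; σ = √23.889 = 4.888 days.
Z = (34 − 41) / 4.888 = -1.432
P(T ≤ 34) = Φ(-1.432) ≈ 0.076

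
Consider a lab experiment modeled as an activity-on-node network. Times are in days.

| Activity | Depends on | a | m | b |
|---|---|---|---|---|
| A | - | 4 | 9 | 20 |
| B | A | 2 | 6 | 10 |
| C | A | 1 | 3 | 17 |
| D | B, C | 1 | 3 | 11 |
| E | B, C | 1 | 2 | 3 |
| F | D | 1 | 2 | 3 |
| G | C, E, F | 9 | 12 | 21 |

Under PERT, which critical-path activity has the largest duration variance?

te_A = (4 + 4·9 + 20)/6 = 60/6 = 10; σ²_A = ((20−4)/6)² = 7.111
te_B = (2 + 4·6 + 10)/6 = 36/6 = 6; σ²_B = ((10−2)/6)² = 1.778
te_C = (1 + 4·3 + 17)/6 = 30/6 = 5; σ²_C = ((17−1)/6)² = 7.111
te_D = (1 + 4·3 + 11)/6 = 24/6 = 4; σ²_D = ((11−1)/6)² = 2.778
te_E = (1 + 4·2 + 3)/6 = 12/6 = 2; σ²_E = ((3−1)/6)² = 0.111
te_F = (1 + 4·2 + 3)/6 = 12/6 = 2; σ²_F = ((3−1)/6)² = 0.111
te_G = (9 + 4·12 + 21)/6 = 78/6 = 13; σ²_G = ((21−9)/6)² = 4.000

Forward pass:
ES_A = 0; EF_A = 10
ES_B = 10; EF_B = 10+6 = 16
ES_C = 10; EF_C = 10+5 = 15
ES_D = max(EF_B=16, EF_C=15) = 16; EF_D = 16+4 = 20
ES_E = max(EF_B=16, EF_C=15) = 16; EF_E = 16+2 = 18
ES_F = 20; EF_F = 20+2 = 22
ES_G = max(EF_C=15, EF_E=18, EF_F=22) = 22; EF_G = 22+13 = 35
Expected project duration μ = 35 days. Critical path: A → B → D → F → G.

Variances on critical path: σ²_A=7.111, σ²_B=1.778, σ²_D=2.778, σ²_F=0.111, σ²_G=4.000.
Largest is σ²_A = 7.111.

A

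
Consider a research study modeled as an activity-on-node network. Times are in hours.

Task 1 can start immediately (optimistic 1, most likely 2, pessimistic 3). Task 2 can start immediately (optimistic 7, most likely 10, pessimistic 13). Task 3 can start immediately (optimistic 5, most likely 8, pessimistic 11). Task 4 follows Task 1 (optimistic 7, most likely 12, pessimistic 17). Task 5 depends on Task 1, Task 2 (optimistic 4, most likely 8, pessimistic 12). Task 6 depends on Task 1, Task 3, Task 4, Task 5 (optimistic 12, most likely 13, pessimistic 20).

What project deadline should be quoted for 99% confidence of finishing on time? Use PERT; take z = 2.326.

te_Task 1 = (1 + 4·2 + 3)/6 = 12/6 = 2; σ²_Task 1 = ((3−1)/6)² = 0.111
te_Task 2 = (7 + 4·10 + 13)/6 = 60/6 = 10; σ²_Task 2 = ((13−7)/6)² = 1.000
te_Task 3 = (5 + 4·8 + 11)/6 = 48/6 = 8; σ²_Task 3 = ((11−5)/6)² = 1.000
te_Task 4 = (7 + 4·12 + 17)/6 = 72/6 = 12; σ²_Task 4 = ((17−7)/6)² = 2.778
te_Task 5 = (4 + 4·8 + 12)/6 = 48/6 = 8; σ²_Task 5 = ((12−4)/6)² = 1.778
te_Task 6 = (12 + 4·13 + 20)/6 = 84/6 = 14; σ²_Task 6 = ((20−12)/6)² = 1.778

Forward pass:
ES_Task 1 = 0; EF_Task 1 = 2
ES_Task 2 = 0; EF_Task 2 = 10
ES_Task 3 = 0; EF_Task 3 = 8
ES_Task 4 = 2; EF_Task 4 = 2+12 = 14
ES_Task 5 = max(EF_Task 1=2, EF_Task 2=10) = 10; EF_Task 5 = 10+8 = 18
ES_Task 6 = max(EF_Task 1=2, EF_Task 3=8, EF_Task 4=14, EF_Task 5=18) = 18; EF_Task 6 = 18+14 = 32
Expected project duration μ = 32 hours. Critical path: Task 2 → Task 5 → Task 6.

Variance along critical path = 1.000 + 1.778 + 1.778 = 4.556; σ = 2.134 hours.
D = μ + z·σ = 32 + 2.326·2.134 = 37.0 hours

37.0 hours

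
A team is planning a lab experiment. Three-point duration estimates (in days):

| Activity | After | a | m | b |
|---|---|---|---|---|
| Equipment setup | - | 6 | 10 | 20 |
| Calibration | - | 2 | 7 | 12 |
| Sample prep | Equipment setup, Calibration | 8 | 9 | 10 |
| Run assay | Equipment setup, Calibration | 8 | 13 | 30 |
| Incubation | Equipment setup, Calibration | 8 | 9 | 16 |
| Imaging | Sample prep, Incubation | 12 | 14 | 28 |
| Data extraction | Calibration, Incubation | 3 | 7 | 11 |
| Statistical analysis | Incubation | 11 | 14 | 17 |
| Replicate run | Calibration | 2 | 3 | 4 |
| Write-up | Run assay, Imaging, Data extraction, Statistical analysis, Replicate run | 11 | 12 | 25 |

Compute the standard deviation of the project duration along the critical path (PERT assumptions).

te_Equipment setup = (6 + 4·10 + 20)/6 = 66/6 = 11; σ²_Equipment setup = ((20−6)/6)² = 5.444
te_Calibration = (2 + 4·7 + 12)/6 = 42/6 = 7; σ²_Calibration = ((12−2)/6)² = 2.778
te_Sample prep = (8 + 4·9 + 10)/6 = 54/6 = 9; σ²_Sample prep = ((10−8)/6)² = 0.111
te_Run assay = (8 + 4·13 + 30)/6 = 90/6 = 15; σ²_Run assay = ((30−8)/6)² = 13.444
te_Incubation = (8 + 4·9 + 16)/6 = 60/6 = 10; σ²_Incubation = ((16−8)/6)² = 1.778
te_Imaging = (12 + 4·14 + 28)/6 = 96/6 = 16; σ²_Imaging = ((28−12)/6)² = 7.111
te_Data extraction = (3 + 4·7 + 11)/6 = 42/6 = 7; σ²_Data extraction = ((11−3)/6)² = 1.778
te_Statistical analysis = (11 + 4·14 + 17)/6 = 84/6 = 14; σ²_Statistical analysis = ((17−11)/6)² = 1.000
te_Replicate run = (2 + 4·3 + 4)/6 = 18/6 = 3; σ²_Replicate run = ((4−2)/6)² = 0.111
te_Write-up = (11 + 4·12 + 25)/6 = 84/6 = 14; σ²_Write-up = ((25−11)/6)² = 5.444

Forward pass:
ES_Equipment setup = 0; EF_Equipment setup = 11
ES_Calibration = 0; EF_Calibration = 7
ES_Sample prep = max(EF_Equipment setup=11, EF_Calibration=7) = 11; EF_Sample prep = 11+9 = 20
ES_Run assay = max(EF_Equipment setup=11, EF_Calibration=7) = 11; EF_Run assay = 11+15 = 26
ES_Incubation = max(EF_Equipment setup=11, EF_Calibration=7) = 11; EF_Incubation = 11+10 = 21
ES_Imaging = max(EF_Sample prep=20, EF_Incubation=21) = 21; EF_Imaging = 21+16 = 37
ES_Data extraction = max(EF_Calibration=7, EF_Incubation=21) = 21; EF_Data extraction = 21+7 = 28
ES_Statistical analysis = 21; EF_Statistical analysis = 21+14 = 35
ES_Replicate run = 7; EF_Replicate run = 7+3 = 10
ES_Write-up = max(EF_Run assay=26, EF_Imaging=37, EF_Data extraction=28, EF_Statistical analysis=35, EF_Replicate run=10) = 37; EF_Write-up = 37+14 = 51
Expected project duration μ = 51 days. Critical path: Equipment setup → Incubation → Imaging → Write-up.

Variance along critical path = 5.444 + 1.778 + 7.111 + 5.444 = 19.778
σ = √19.778 = 4.447 days

4.45 days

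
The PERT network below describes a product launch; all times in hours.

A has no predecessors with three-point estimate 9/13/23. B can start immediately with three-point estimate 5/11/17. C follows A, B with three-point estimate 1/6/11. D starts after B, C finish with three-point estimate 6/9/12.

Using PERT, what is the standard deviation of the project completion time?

te_A = (9 + 4·13 + 23)/6 = 84/6 = 14; σ²_A = ((23−9)/6)² = 5.444
te_B = (5 + 4·11 + 17)/6 = 66/6 = 11; σ²_B = ((17−5)/6)² = 4.000
te_C = (1 + 4·6 + 11)/6 = 36/6 = 6; σ²_C = ((11−1)/6)² = 2.778
te_D = (6 + 4·9 + 12)/6 = 54/6 = 9; σ²_D = ((12−6)/6)² = 1.000

Forward pass:
ES_A = 0; EF_A = 14
ES_B = 0; EF_B = 11
ES_C = max(EF_A=14, EF_B=11) = 14; EF_C = 14+6 = 20
ES_D = max(EF_B=11, EF_C=20) = 20; EF_D = 20+9 = 29
Expected project duration μ = 29 hours. Critical path: A → C → D.

Variance along critical path = 5.444 + 2.778 + 1.000 = 9.222
σ = √9.222 = 3.037 hours

3.04 hours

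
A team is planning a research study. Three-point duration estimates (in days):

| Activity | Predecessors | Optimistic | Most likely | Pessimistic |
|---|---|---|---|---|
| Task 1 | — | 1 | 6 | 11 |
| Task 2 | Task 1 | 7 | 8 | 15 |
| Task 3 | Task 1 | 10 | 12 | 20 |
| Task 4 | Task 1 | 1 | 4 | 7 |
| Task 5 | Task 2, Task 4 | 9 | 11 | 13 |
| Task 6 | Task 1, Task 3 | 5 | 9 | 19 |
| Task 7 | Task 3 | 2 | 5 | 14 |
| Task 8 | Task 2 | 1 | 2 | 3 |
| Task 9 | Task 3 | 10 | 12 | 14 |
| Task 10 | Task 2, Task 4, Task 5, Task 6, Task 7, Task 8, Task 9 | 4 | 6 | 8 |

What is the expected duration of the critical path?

te_Task 1 = (1 + 4·6 + 11)/6 = 36/6 = 6
te_Task 2 = (7 + 4·8 + 15)/6 = 54/6 = 9
te_Task 3 = (10 + 4·12 + 20)/6 = 78/6 = 13
te_Task 4 = (1 + 4·4 + 7)/6 = 24/6 = 4
te_Task 5 = (9 + 4·11 + 13)/6 = 66/6 = 11
te_Task 6 = (5 + 4·9 + 19)/6 = 60/6 = 10
te_Task 7 = (2 + 4·5 + 14)/6 = 36/6 = 6
te_Task 8 = (1 + 4·2 + 3)/6 = 12/6 = 2
te_Task 9 = (10 + 4·12 + 14)/6 = 72/6 = 12
te_Task 10 = (4 + 4·6 + 8)/6 = 36/6 = 6

Forward pass:
ES_Task 1 = 0; EF_Task 1 = 6
ES_Task 2 = 6; EF_Task 2 = 6+9 = 15
ES_Task 3 = 6; EF_Task 3 = 6+13 = 19
ES_Task 4 = 6; EF_Task 4 = 6+4 = 10
ES_Task 5 = max(EF_Task 2=15, EF_Task 4=10) = 15; EF_Task 5 = 15+11 = 26
ES_Task 6 = max(EF_Task 1=6, EF_Task 3=19) = 19; EF_Task 6 = 19+10 = 29
ES_Task 7 = 19; EF_Task 7 = 19+6 = 25
ES_Task 8 = 15; EF_Task 8 = 15+2 = 17
ES_Task 9 = 19; EF_Task 9 = 19+12 = 31
ES_Task 10 = max(EF_Task 2=15, EF_Task 4=10, EF_Task 5=26, EF_Task 6=29, EF_Task 7=25, EF_Task 8=17, EF_Task 9=31) = 31; EF_Task 10 = 31+6 = 37
Expected project duration μ = 37 days. Critical path: Task 1 → Task 3 → Task 9 → Task 10.

37 days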